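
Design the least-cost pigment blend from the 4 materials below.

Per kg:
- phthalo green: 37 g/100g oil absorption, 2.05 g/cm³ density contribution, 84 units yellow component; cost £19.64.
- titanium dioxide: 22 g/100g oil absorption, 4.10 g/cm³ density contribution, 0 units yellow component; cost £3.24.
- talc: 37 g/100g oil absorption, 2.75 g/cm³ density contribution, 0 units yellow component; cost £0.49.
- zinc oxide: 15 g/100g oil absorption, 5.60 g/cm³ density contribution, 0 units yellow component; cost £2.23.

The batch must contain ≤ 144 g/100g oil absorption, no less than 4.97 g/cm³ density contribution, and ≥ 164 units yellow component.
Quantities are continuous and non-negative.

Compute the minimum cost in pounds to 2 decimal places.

£38.52

Set it up as a linear program. Let x1 = kg of phthalo green, x2 = kg of titanium dioxide, x3 = kg of talc, x4 = kg of zinc oxide.
Minimize 19.64x1 + 3.24x2 + 0.49x3 + 2.23x4 s.t.:
  37x1 + 22x2 + 37x3 + 15x4 ≤ 144   (oil absorption)
  2.05x1 + 4.1x2 + 2.75x3 + 5.6x4 ≥ 4.97   (density contribution)
  84x1 ≥ 164   (yellow component)
  x1, x2, x3, x4 ≥ 0.
The cheapest feasible vertex uses only phthalo green, talc; titanium dioxide, zinc oxide are not used. Binding constraints: density contribution and yellow component.
Optimal quantities: phthalo green = 1.9524 kg, talc = 0.35186 kg.
Hence cost = 19.64·1.9524 + 0.49·0.35186 = £38.5175.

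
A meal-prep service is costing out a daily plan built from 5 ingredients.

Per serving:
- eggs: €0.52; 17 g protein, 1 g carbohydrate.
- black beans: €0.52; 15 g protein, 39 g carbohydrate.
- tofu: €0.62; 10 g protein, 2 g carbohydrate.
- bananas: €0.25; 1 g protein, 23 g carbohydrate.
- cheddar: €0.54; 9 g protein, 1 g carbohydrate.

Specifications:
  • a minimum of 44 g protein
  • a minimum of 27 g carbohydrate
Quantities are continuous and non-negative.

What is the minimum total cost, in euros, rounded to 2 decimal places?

€1.39

Let x1 = servings of eggs, x2 = servings of black beans, x3 = servings of tofu, x4 = servings of bananas, x5 = servings of cheddar.
min 0.52x1 + 0.52x2 + 0.62x3 + 0.25x4 + 0.54x5 subject to:
  17x1 + 15x2 + 10x3 + 1x4 + 9x5 ≥ 44   (protein)
  1x1 + 39x2 + 2x3 + 23x4 + 1x5 ≥ 27   (carbohydrate)
  x1, x2, x3, x4, x5 ≥ 0.
The cheapest feasible vertex uses only eggs, black beans; tofu, bananas, cheddar are not used. The protein and carbohydrate requirements are met with equality.
So eggs = 2.0231 servings, black beans = 0.64043 servings.
Hence cost = 0.52·2.0231 + 0.52·0.64043 = €1.38504.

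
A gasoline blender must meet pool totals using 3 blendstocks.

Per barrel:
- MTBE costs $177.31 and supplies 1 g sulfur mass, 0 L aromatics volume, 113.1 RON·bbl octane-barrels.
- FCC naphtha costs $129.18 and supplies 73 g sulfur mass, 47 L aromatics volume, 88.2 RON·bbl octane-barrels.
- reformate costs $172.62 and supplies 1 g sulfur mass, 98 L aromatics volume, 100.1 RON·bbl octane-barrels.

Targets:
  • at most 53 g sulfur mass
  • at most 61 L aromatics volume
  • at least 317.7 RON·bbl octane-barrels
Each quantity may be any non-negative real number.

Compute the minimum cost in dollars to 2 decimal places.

$491.75

Let x1 = barrels of MTBE, x2 = barrels of FCC naphtha, x3 = barrels of reformate.
Minimize 177.31x1 + 129.18x2 + 172.62x3 subject to:
  1x1 + 73x2 + 1x3 ≤ 53   (sulfur mass)
  47x2 + 98x3 ≤ 61   (aromatics volume)
  113.1x1 + 88.2x2 + 100.1x3 ≥ 317.7   (octane-barrels)
  x1, x2, x3 ≥ 0.
At the optimum only MTBE, FCC naphtha are positive (reformate = 0). There the sulfur mass and octane-barrels constraints are tight.
Optimal quantities: MTBE = 2.26705 barrels, FCC naphtha = 0.694972 barrels.
Total cost: 177.31·2.26705 + 129.18·0.694972 = 491.7471.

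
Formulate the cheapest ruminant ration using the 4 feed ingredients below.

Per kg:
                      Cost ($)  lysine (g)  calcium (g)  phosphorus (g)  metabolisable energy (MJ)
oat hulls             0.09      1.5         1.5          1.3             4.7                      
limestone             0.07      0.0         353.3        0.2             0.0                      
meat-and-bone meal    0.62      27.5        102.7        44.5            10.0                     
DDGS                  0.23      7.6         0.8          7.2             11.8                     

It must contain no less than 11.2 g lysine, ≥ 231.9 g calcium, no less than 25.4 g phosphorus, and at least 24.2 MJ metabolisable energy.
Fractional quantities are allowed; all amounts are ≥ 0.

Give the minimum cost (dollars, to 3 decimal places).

$0.628

This is a linear program. Let x1 = kg of oat hulls, x2 = kg of limestone, x3 = kg of meat-and-bone meal, x4 = kg of DDGS.
Minimize 0.09x1 + 0.07x2 + 0.62x3 + 0.23x4 subject to:
  1.5x1 + 27.5x3 + 7.6x4 ≥ 11.2   (lysine)
  1.5x1 + 353.3x2 + 102.7x3 + 0.8x4 ≥ 231.9   (calcium)
  1.3x1 + 0.2x2 + 44.5x3 + 7.2x4 ≥ 25.4   (phosphorus)
  4.7x1 + 10x3 + 11.8x4 ≥ 24.2   (metabolisable energy)
  x1, x2, x3, x4 ≥ 0.
The optimal basis is {limestone, meat-and-bone meal, DDGS}; oat hulls drops out. The calcium, phosphorus, metabolisable energy requirements are met with equality.
That vertex is x2 = 0.5726, x3 = 0.274, x4 = 1.819.
Cost = 0.07·0.5726 + 0.62·0.274 + 0.23·1.819 = 0.62833.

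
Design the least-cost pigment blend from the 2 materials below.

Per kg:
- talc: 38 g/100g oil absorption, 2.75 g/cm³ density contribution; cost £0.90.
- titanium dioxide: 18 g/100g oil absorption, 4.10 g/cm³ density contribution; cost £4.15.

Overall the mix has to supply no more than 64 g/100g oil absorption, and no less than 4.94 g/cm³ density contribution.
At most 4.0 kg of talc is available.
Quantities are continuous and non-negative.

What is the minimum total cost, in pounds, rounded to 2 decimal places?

£1.93

This is a linear program. Let x1 = kg of talc, x2 = kg of titanium dioxide.
Minimize 0.9x1 + 4.15x2 with:
  38x1 + 18x2 ≤ 64   (oil absorption)
  2.75x1 + 4.1x2 ≥ 4.94   (density contribution)
  x1 ≤ 4
  x1, x2 ≥ 0.
Both inputs are positive at the optimum. The oil absorption and density contribution requirements are met with equality.
So talc = 1.632 kg, titanium dioxide = 0.1103 kg.
Hence cost = 0.9·1.632 + 4.15·0.1103 = £1.9265.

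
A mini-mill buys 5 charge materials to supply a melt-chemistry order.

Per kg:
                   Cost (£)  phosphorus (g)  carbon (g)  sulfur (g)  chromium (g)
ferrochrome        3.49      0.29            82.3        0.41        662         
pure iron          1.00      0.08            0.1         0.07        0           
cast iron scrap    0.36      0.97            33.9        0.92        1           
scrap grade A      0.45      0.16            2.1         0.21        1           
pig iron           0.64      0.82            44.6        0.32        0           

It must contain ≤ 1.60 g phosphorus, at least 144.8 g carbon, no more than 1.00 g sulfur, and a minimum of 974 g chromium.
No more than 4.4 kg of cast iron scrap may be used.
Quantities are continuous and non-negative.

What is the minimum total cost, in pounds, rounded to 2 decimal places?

Treat it as an LP. Let x1 = kg of ferrochrome, x2 = kg of pure iron, x3 = kg of cast iron scrap, x4 = kg of scrap grade A, x5 = kg of pig iron.
Minimise 3.49x1 + 1x2 + 0.36x3 + 0.45x4 + 0.64x5 subject to:
  0.29x1 + 0.08x2 + 0.97x3 + 0.16x4 + 0.82x5 ≤ 1.6   (phosphorus)
  82.3x1 + 0.1x2 + 33.9x3 + 2.1x4 + 44.6x5 ≥ 144.8   (carbon)
  0.41x1 + 0.07x2 + 0.92x3 + 0.21x4 + 0.32x5 ≤ 1   (sulfur)
  662x1 + 1x3 + 1x4 ≥ 974   (chromium)
  x3 ≤ 4.4
  x1, x2, x3, x4, x5 ≥ 0.
At the optimum only ferrochrome, cast iron scrap, pig iron are positive (pure iron, scrap grade A = 0). The carbon, sulfur, chromium requirements are met with equality.
So ferrochrome = 1.471 kg, cast iron scrap = 0.3347 kg, pig iron = 0.2782 kg.
Total cost: 3.49·1.471 + 0.36·0.3347 + 0.64·0.2782 = 5.4323.

£5.43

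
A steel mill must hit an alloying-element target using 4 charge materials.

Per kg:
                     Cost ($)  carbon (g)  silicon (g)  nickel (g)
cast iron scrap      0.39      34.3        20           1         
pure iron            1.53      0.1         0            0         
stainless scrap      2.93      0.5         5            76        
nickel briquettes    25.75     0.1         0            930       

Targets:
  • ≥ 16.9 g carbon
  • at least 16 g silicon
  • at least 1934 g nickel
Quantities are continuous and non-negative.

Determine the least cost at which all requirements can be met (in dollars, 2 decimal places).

Let x1 = kg of cast iron scrap, x2 = kg of pure iron, x3 = kg of stainless scrap, x4 = kg of nickel briquettes.
Minimize 0.39x1 + 1.53x2 + 2.93x3 + 25.75x4 with:
  34.3x1 + 0.1x2 + 0.5x3 + 0.1x4 ≥ 16.9   (carbon)
  20x1 + 5x3 ≥ 16   (silicon)
  1x1 + 76x3 + 930x4 ≥ 1934   (nickel)
  x1, x2, x3, x4 ≥ 0.
The minimum-cost mix takes nothing from pure iron, stainless scrap — only cast iron scrap, nickel briquettes. There the silicon and nickel constraints are tight.
Solving gives x1 = 0.8, x4 = 2.0787.
Total cost: 0.39·0.8 + 25.75·2.0787 = 53.8385.

$53.84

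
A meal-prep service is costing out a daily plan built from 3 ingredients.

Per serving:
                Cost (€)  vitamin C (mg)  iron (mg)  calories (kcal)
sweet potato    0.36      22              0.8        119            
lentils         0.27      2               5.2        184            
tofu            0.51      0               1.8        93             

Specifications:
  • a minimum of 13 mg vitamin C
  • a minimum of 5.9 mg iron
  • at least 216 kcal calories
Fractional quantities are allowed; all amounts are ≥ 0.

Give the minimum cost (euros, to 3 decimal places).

Let x1 = servings of sweet potato, x2 = servings of lentils, x3 = servings of tofu.
Minimise 0.36x1 + 0.27x2 + 0.51x3 s.t.:
  22x1 + 2x2 ≥ 13   (vitamin C)
  0.8x1 + 5.2x2 + 1.8x3 ≥ 5.9   (iron)
  119x1 + 184x2 + 93x3 ≥ 216   (calories)
  x1, x2, x3 ≥ 0.
The cheapest feasible vertex uses only sweet potato, lentils; tofu is not used. Binding constraints: vitamin C and iron.
Solving gives x1 = 0.4947, x2 = 1.059.
Objective = 0.36·0.4947 + 0.27·1.059 = 0.46402.

€0.464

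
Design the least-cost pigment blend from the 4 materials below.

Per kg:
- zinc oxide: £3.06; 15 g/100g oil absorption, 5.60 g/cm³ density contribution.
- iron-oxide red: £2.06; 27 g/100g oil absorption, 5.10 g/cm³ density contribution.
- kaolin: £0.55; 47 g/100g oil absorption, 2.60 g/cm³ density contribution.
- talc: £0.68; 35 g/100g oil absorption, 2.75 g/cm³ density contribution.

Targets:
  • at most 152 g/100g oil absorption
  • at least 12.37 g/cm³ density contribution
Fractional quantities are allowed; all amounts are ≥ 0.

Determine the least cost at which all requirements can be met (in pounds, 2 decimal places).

Let x1 = kg of zinc oxide, x2 = kg of iron-oxide red, x3 = kg of kaolin, x4 = kg of talc.
Minimize 3.06x1 + 2.06x2 + 0.55x3 + 0.68x4 s.t.:
  15x1 + 27x2 + 47x3 + 35x4 ≤ 152   (oil absorption)
  5.6x1 + 5.1x2 + 2.6x3 + 2.75x4 ≥ 12.37   (density contribution)
  x1, x2, x3, x4 ≥ 0.
The cheapest feasible vertex uses only iron-oxide red, talc; zinc oxide, kaolin are not used. The oil absorption and density contribution requirements are met with equality.
That vertex is x2 = 0.1434, x4 = 4.232.
Total cost: 2.06·0.1434 + 0.68·4.232 = 3.1732.

£3.17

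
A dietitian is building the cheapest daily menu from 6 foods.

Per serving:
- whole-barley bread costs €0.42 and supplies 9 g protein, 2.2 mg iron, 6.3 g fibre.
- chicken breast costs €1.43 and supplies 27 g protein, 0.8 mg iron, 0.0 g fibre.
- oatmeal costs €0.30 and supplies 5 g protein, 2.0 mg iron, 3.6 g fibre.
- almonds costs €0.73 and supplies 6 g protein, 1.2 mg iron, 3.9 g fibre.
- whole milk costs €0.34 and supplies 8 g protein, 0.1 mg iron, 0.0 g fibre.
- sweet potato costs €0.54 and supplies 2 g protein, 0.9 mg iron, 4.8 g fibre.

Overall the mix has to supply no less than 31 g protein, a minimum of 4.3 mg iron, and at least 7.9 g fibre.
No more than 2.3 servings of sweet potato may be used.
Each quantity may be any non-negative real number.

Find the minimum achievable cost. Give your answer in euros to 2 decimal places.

Let x1 = servings of whole-barley bread, x2 = servings of chicken breast, x3 = servings of oatmeal, x4 = servings of almonds, x5 = servings of whole milk, x6 = servings of sweet potato.
Minimise 0.42x1 + 1.43x2 + 0.3x3 + 0.73x4 + 0.34x5 + 0.54x6 s.t.:
  9x1 + 27x2 + 5x3 + 6x4 + 8x5 + 2x6 ≥ 31   (protein)
  2.2x1 + 0.8x2 + 2x3 + 1.2x4 + 0.1x5 + 0.9x6 ≥ 4.3   (iron)
  6.3x1 + 3.6x3 + 3.9x4 + 4.8x6 ≥ 7.9   (fibre)
  x6 ≤ 2.3
  x1, x2, x3, x4, x5, x6 ≥ 0.
The cheapest feasible vertex uses only whole-barley bread, whole milk; chicken breast, oatmeal, almonds, sweet potato are not used. The protein and iron requirements are met with equality.
Optimal quantities: whole-barley bread = 1.874 servings, whole milk = 1.766 servings.
Cost = 0.42·1.874 + 0.34·1.766 = 1.3875.

€1.39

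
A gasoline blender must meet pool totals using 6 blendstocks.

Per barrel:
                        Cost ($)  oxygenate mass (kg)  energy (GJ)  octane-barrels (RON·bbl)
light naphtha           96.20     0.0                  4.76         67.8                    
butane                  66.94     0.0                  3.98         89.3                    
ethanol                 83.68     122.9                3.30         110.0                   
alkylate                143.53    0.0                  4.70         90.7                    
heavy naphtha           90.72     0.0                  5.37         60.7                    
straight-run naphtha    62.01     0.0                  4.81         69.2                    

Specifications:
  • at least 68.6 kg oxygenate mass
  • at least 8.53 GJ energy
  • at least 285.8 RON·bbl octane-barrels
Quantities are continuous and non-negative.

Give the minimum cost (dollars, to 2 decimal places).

$214.92

Let x1 = barrels of light naphtha, x2 = barrels of butane, x3 = barrels of ethanol, x4 = barrels of alkylate, x5 = barrels of heavy naphtha, x6 = barrels of straight-run naphtha.
Minimize 96.2x1 + 66.94x2 + 83.68x3 + 143.53x4 + 90.72x5 + 62.01x6 with:
  122.9x3 ≥ 68.6   (oxygenate mass)
  4.76x1 + 3.98x2 + 3.3x3 + 4.7x4 + 5.37x5 + 4.81x6 ≥ 8.53   (energy)
  67.8x1 + 89.3x2 + 110x3 + 90.7x4 + 60.7x5 + 69.2x6 ≥ 285.8   (octane-barrels)
  x1, x2, x3, x4, x5, x6 ≥ 0.
The cheapest feasible vertex uses only butane, ethanol; light naphtha, alkylate, heavy naphtha, straight-run naphtha are not used. Binding constraints: oxygenate mass and octane-barrels.
That vertex is x2 = 2.5129, x3 = 0.55818.
Objective = 66.94·2.5129 + 83.68·0.55818 = 214.9220.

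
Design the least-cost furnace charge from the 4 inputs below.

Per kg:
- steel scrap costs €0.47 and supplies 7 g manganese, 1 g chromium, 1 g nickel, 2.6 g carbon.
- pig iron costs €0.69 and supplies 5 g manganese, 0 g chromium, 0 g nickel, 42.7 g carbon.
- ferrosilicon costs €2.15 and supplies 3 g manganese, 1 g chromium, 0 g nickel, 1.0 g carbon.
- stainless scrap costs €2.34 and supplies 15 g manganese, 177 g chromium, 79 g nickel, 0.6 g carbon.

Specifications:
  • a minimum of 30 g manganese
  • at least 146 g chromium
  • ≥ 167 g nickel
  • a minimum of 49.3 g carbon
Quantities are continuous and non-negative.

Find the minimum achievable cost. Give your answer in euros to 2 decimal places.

€5.72

Let x1 = kg of steel scrap, x2 = kg of pig iron, x3 = kg of ferrosilicon, x4 = kg of stainless scrap.
Minimize 0.47x1 + 0.69x2 + 2.15x3 + 2.34x4 s.t.:
  7x1 + 5x2 + 3x3 + 15x4 ≥ 30   (manganese)
  1x1 + 1x3 + 177x4 ≥ 146   (chromium)
  1x1 + 79x4 ≥ 167   (nickel)
  2.6x1 + 42.7x2 + 1x3 + 0.6x4 ≥ 49.3   (carbon)
  x1, x2, x3, x4 ≥ 0.
The minimum-cost mix takes nothing from steel scrap, ferrosilicon — only pig iron, stainless scrap. Binding constraints: nickel and carbon.
Optimal quantities: pig iron = 1.125 kg, stainless scrap = 2.114 kg.
Hence cost = 0.69·1.125 + 2.34·2.114 = €5.7230.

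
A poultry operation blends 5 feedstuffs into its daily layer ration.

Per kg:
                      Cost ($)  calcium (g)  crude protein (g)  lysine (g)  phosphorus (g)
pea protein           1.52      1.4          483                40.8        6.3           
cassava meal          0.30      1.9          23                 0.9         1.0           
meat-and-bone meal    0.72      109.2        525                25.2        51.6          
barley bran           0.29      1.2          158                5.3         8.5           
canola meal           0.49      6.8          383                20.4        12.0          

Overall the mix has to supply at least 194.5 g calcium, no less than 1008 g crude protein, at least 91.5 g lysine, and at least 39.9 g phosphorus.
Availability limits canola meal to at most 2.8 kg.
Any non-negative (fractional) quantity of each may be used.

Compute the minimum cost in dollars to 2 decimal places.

This is a linear program. Let x1 = kg of pea protein, x2 = kg of cassava meal, x3 = kg of meat-and-bone meal, x4 = kg of barley bran, x5 = kg of canola meal.
min 1.52x1 + 0.3x2 + 0.72x3 + 0.29x4 + 0.49x5 s.t.:
  1.4x1 + 1.9x2 + 109.2x3 + 1.2x4 + 6.8x5 ≥ 194.5   (calcium)
  483x1 + 23x2 + 525x3 + 158x4 + 383x5 ≥ 1008   (crude protein)
  40.8x1 + 0.9x2 + 25.2x3 + 5.3x4 + 20.4x5 ≥ 91.5   (lysine)
  6.3x1 + 1x2 + 51.6x3 + 8.5x4 + 12x5 ≥ 39.9   (phosphorus)
  x5 ≤ 2.8
  x1, x2, x3, x4, x5 ≥ 0.
The optimal basis is {meat-and-bone meal, canola meal}; pea protein, cassava meal, barley bran drop out. There the calcium and lysine constraints are tight.
So meat-and-bone meal = 1.627 kg, canola meal = 2.475 kg.
Cost = 0.72·1.627 + 0.49·2.475 = 2.3842.

$2.38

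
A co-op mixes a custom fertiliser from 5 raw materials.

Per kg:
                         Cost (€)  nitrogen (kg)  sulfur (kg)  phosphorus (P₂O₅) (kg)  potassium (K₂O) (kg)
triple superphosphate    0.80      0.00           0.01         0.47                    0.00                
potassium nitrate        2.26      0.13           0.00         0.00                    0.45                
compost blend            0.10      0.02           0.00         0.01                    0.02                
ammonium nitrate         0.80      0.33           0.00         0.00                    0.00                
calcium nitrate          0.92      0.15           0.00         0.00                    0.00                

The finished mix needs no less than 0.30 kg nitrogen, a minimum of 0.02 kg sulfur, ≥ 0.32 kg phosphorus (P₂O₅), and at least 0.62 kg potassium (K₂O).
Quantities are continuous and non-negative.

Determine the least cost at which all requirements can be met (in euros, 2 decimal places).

€4.70

Let x1 = kg of triple superphosphate, x2 = kg of potassium nitrate, x3 = kg of compost blend, x4 = kg of ammonium nitrate, x5 = kg of calcium nitrate.
Minimise 0.8x1 + 2.26x2 + 0.1x3 + 0.8x4 + 0.92x5 s.t.:
  0.13x2 + 0.02x3 + 0.33x4 + 0.15x5 ≥ 0.3   (nitrogen)
  0.01x1 ≥ 0.02   (sulfur)
  0.47x1 + 0.01x3 ≥ 0.32   (phosphorus (P₂O₅))
  0.45x2 + 0.02x3 ≥ 0.62   (potassium (K₂O))
  x1, x2, x3, x4, x5 ≥ 0.
The cheapest feasible vertex uses only triple superphosphate, compost blend; potassium nitrate, ammonium nitrate, calcium nitrate are not used. There the sulfur and potassium (K₂O) constraints are tight.
Optimal quantities: triple superphosphate = 2 kg, compost blend = 31 kg.
Total cost: 0.8·2 + 0.1·31 = 4.7000.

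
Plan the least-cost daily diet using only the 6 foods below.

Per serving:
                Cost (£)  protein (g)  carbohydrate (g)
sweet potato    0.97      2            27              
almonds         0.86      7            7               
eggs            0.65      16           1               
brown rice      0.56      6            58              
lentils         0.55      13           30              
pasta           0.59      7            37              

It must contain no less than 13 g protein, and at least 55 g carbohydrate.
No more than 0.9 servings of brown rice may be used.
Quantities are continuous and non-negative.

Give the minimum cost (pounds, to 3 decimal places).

£0.723

Treat it as an LP. Let x1 = servings of sweet potato, x2 = servings of almonds, x3 = servings of eggs, x4 = servings of brown rice, x5 = servings of lentils, x6 = servings of pasta.
min 0.97x1 + 0.86x2 + 0.65x3 + 0.56x4 + 0.55x5 + 0.59x6 s.t.:
  2x1 + 7x2 + 16x3 + 6x4 + 13x5 + 7x6 ≥ 13   (protein)
  27x1 + 7x2 + 1x3 + 58x4 + 30x5 + 37x6 ≥ 55   (carbohydrate)
  x4 ≤ 0.9
  x1, x2, x3, x4, x5, x6 ≥ 0.
The cheapest feasible vertex uses only brown rice, lentils; sweet potato, almonds, eggs, pasta are not used. The protein and carbohydrate requirements are met with equality.
Solving gives x4 = 0.5662, x5 = 0.7387.
Objective = 0.56·0.5662 + 0.55·0.7387 = 0.72336.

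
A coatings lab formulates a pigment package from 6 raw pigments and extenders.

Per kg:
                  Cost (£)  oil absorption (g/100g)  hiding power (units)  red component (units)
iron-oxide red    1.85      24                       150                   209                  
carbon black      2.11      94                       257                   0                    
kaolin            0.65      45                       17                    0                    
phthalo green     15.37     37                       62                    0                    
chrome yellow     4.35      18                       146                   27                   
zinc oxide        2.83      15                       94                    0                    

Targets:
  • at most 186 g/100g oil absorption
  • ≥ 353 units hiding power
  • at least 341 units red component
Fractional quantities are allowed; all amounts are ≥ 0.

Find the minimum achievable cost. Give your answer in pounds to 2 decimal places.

£3.91

Let x1 = kg of iron-oxide red, x2 = kg of carbon black, x3 = kg of kaolin, x4 = kg of phthalo green, x5 = kg of chrome yellow, x6 = kg of zinc oxide.
min 1.85x1 + 2.11x2 + 0.65x3 + 15.37x4 + 4.35x5 + 2.83x6 subject to:
  24x1 + 94x2 + 45x3 + 37x4 + 18x5 + 15x6 ≤ 186   (oil absorption)
  150x1 + 257x2 + 17x3 + 62x4 + 146x5 + 94x6 ≥ 353   (hiding power)
  209x1 + 27x5 ≥ 341   (red component)
  x1, x2, x3, x4, x5, x6 ≥ 0.
At the optimum only iron-oxide red, carbon black are positive (kaolin, phthalo green, chrome yellow, zinc oxide = 0). There the hiding power and red component constraints are tight.
That vertex is x1 = 1.632, x2 = 0.4213.
Cost = 1.85·1.632 + 2.11·0.4213 = 3.9081.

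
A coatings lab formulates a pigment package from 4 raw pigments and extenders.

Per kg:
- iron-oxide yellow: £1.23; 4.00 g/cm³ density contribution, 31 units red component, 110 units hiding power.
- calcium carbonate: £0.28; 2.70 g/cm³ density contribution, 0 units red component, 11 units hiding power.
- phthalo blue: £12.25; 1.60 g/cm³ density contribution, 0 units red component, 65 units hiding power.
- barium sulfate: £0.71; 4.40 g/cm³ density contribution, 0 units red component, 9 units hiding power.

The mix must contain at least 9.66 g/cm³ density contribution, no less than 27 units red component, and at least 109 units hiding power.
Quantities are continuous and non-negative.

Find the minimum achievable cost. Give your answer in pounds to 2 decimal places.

£1.71

Treat it as an LP. Let x1 = kg of iron-oxide yellow, x2 = kg of calcium carbonate, x3 = kg of phthalo blue, x4 = kg of barium sulfate.
Minimize 1.23x1 + 0.28x2 + 12.25x3 + 0.71x4 with:
  4x1 + 2.7x2 + 1.6x3 + 4.4x4 ≥ 9.66   (density contribution)
  31x1 ≥ 27   (red component)
  110x1 + 11x2 + 65x3 + 9x4 ≥ 109   (hiding power)
  x1, x2, x3, x4 ≥ 0.
At the optimum only iron-oxide yellow, calcium carbonate are positive (phthalo blue, barium sulfate = 0). The density contribution and red component requirements are met with equality.
Solving gives x1 = 0.871, x2 = 2.287.
Objective = 1.23·0.871 + 0.28·2.287 = 1.7117.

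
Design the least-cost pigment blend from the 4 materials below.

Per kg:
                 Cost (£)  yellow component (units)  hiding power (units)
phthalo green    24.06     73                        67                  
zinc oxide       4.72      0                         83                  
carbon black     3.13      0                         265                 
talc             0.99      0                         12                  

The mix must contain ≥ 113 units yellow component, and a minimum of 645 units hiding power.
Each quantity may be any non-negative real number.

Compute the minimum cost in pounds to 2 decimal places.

£43.64

Set it up as a linear program. Let x1 = kg of phthalo green, x2 = kg of zinc oxide, x3 = kg of carbon black, x4 = kg of talc.
Minimise 24.06x1 + 4.72x2 + 3.13x3 + 0.99x4 subject to:
  73x1 ≥ 113   (yellow component)
  67x1 + 83x2 + 265x3 + 12x4 ≥ 645   (hiding power)
  x1, x2, x3, x4 ≥ 0.
The optimal basis is {phthalo green, carbon black}; zinc oxide, talc drop out. The yellow component and hiding power requirements are met with equality.
So phthalo green = 1.548 kg, carbon black = 2.043 kg.
Objective = 24.06·1.548 + 3.13·2.043 = 43.6395.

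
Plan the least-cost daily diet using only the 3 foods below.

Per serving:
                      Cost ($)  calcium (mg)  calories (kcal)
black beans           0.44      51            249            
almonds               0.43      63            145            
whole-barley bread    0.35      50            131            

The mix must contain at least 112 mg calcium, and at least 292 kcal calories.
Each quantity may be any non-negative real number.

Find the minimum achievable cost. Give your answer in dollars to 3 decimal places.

$0.783

This is a linear program. Let x1 = servings of black beans, x2 = servings of almonds, x3 = servings of whole-barley bread.
Minimise 0.44x1 + 0.43x2 + 0.35x3 s.t.:
  51x1 + 63x2 + 50x3 ≥ 112   (calcium)
  249x1 + 145x2 + 131x3 ≥ 292   (calories)
  x1, x2, x3 ≥ 0.
The minimum-cost mix takes nothing from black beans — only almonds, whole-barley bread. Binding constraints: calcium and calories.
Solving gives x2 = 0.07178, x3 = 2.15.
Cost = 0.43·0.07178 + 0.35·2.15 = 0.78337.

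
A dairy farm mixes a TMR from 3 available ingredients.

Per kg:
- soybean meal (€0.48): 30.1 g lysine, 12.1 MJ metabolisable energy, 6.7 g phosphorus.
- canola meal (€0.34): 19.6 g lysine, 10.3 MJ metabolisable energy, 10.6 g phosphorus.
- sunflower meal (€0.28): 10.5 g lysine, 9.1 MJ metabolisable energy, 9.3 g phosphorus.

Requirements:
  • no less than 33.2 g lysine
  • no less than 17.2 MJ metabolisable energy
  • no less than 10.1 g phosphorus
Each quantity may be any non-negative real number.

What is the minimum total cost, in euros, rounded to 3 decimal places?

€0.573

Let x1 = kg of soybean meal, x2 = kg of canola meal, x3 = kg of sunflower meal.
min 0.48x1 + 0.34x2 + 0.28x3 with:
  30.1x1 + 19.6x2 + 10.5x3 ≥ 33.2   (lysine)
  12.1x1 + 10.3x2 + 9.1x3 ≥ 17.2   (metabolisable energy)
  6.7x1 + 10.6x2 + 9.3x3 ≥ 10.1   (phosphorus)
  x1, x2, x3 ≥ 0.
At the optimum only soybean meal, canola meal are positive (sunflower meal = 0). The lysine and metabolisable energy requirements are met with equality.
That vertex is x1 = 0.06642, x2 = 1.592.
Hence cost = 0.48·0.06642 + 0.34·1.592 = €0.57316.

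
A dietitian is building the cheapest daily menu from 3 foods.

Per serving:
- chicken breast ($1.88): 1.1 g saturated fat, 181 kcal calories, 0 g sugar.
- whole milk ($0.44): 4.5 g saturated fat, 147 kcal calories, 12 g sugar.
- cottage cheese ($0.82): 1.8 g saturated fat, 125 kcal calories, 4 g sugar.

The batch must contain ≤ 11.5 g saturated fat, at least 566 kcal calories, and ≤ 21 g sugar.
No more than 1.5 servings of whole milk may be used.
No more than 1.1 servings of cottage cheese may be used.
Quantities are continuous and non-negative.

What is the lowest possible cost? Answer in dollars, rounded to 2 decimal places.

$3.85

This is a linear program. Let x1 = servings of chicken breast, x2 = servings of whole milk, x3 = servings of cottage cheese.
min 1.88x1 + 0.44x2 + 0.82x3 s.t.:
  1.1x1 + 4.5x2 + 1.8x3 ≤ 11.5   (saturated fat)
  181x1 + 147x2 + 125x3 ≥ 566   (calories)
  12x2 + 4x3 ≤ 21   (sugar)
  x2 ≤ 1.5
  x3 ≤ 1.1
  x1, x2, x3 ≥ 0.
All 3 inputs are positive at the optimum. Binding constraints: calories, sugar, the cottage cheese cap.
So chicken breast = 1.244 servings, whole milk = 1.383 servings, cottage cheese = 1.1 servings.
Total cost: 1.88·1.244 + 0.44·1.383 + 0.82·1.1 = 3.8492.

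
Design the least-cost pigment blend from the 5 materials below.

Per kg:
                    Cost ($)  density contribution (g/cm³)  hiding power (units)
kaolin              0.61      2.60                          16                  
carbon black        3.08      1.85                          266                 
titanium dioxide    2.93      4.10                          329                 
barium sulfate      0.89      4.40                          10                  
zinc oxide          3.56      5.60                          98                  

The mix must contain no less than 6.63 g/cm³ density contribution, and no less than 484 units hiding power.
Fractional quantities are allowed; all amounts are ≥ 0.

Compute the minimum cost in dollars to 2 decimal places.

Let x1 = kg of kaolin, x2 = kg of carbon black, x3 = kg of titanium dioxide, x4 = kg of barium sulfate, x5 = kg of zinc oxide.
Minimise 0.61x1 + 3.08x2 + 2.93x3 + 0.89x4 + 3.56x5 subject to:
  2.6x1 + 1.85x2 + 4.1x3 + 4.4x4 + 5.6x5 ≥ 6.63   (density contribution)
  16x1 + 266x2 + 329x3 + 10x4 + 98x5 ≥ 484   (hiding power)
  x1, x2, x3, x4, x5 ≥ 0.
The cheapest feasible vertex uses only titanium dioxide, barium sulfate; kaolin, carbon black, zinc oxide are not used. Binding constraints: density contribution and hiding power.
That vertex is x3 = 1.467, x4 = 0.14.
Hence cost = 2.93·1.467 + 0.89·0.14 = $4.4229.

$4.42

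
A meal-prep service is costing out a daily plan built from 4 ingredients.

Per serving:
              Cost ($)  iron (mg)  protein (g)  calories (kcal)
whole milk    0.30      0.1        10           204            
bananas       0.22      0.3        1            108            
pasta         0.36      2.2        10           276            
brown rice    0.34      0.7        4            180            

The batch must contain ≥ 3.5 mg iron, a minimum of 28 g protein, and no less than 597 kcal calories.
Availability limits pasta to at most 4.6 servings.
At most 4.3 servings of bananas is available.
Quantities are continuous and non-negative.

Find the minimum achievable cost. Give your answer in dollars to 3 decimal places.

Let x1 = servings of whole milk, x2 = servings of bananas, x3 = servings of pasta, x4 = servings of brown rice.
min 0.3x1 + 0.22x2 + 0.36x3 + 0.34x4 s.t.:
  0.1x1 + 0.3x2 + 2.2x3 + 0.7x4 ≥ 3.5   (iron)
  10x1 + 1x2 + 10x3 + 4x4 ≥ 28   (protein)
  204x1 + 108x2 + 276x3 + 180x4 ≥ 597   (calories)
  x3 ≤ 4.6
  x2 ≤ 4.3
  x1, x2, x3, x4 ≥ 0.
The optimal basis is {whole milk, pasta}; bananas, brown rice drop out. Binding constraints: iron and protein.
So whole milk = 1.267 servings, pasta = 1.533 servings.
Objective = 0.3·1.267 + 0.36·1.533 = 0.93198.

$0.932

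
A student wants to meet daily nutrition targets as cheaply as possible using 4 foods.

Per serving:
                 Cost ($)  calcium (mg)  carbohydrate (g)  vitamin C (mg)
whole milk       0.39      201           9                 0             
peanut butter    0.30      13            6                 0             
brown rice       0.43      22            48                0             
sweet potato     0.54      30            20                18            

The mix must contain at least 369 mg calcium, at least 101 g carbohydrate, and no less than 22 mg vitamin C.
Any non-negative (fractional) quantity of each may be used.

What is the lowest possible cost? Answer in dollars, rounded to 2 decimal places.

Let x1 = servings of whole milk, x2 = servings of peanut butter, x3 = servings of brown rice, x4 = servings of sweet potato.
Minimize 0.39x1 + 0.3x2 + 0.43x3 + 0.54x4 subject to:
  201x1 + 13x2 + 22x3 + 30x4 ≥ 369   (calcium)
  9x1 + 6x2 + 48x3 + 20x4 ≥ 101   (carbohydrate)
  18x4 ≥ 22   (vitamin C)
  x1, x2, x3, x4 ≥ 0.
At the optimum only whole milk, brown rice, sweet potato are positive (peanut butter = 0). There the calcium, carbohydrate, vitamin C constraints are tight.
Optimal quantities: whole milk = 1.51 servings, brown rice = 1.312 servings, sweet potato = 1.222 servings.
Total cost: 0.39·1.51 + 0.43·1.312 + 0.54·1.222 = 1.8129.

$1.81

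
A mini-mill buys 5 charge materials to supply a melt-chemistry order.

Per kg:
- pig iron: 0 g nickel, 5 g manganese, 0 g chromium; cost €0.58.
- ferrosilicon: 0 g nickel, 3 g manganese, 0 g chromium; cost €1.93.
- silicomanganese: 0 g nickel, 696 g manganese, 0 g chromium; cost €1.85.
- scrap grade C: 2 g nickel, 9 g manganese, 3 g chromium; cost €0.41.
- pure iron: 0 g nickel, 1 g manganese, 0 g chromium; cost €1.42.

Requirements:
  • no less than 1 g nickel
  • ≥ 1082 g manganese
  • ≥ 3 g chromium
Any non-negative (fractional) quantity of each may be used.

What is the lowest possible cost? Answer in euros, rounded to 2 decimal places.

This is a linear program. Let x1 = kg of pig iron, x2 = kg of ferrosilicon, x3 = kg of silicomanganese, x4 = kg of scrap grade C, x5 = kg of pure iron.
min 0.58x1 + 1.93x2 + 1.85x3 + 0.41x4 + 1.42x5 s.t.:
  2x4 ≥ 1   (nickel)
  5x1 + 3x2 + 696x3 + 9x4 + 1x5 ≥ 1082   (manganese)
  3x4 ≥ 3   (chromium)
  x1, x2, x3, x4, x5 ≥ 0.
The cheapest feasible vertex uses only silicomanganese, scrap grade C; pig iron, ferrosilicon, pure iron are not used. Binding constraints: manganese and chromium.
So silicomanganese = 1.542 kg, scrap grade C = 1 kg.
Cost = 1.85·1.542 + 0.41·1 = 3.2627.

€3.26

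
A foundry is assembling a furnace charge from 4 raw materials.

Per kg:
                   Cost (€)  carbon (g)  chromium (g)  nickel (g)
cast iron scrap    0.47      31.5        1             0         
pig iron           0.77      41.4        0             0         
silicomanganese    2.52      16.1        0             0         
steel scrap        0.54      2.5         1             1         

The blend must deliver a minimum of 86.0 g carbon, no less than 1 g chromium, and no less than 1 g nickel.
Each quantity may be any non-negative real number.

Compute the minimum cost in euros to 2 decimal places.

Let x1 = kg of cast iron scrap, x2 = kg of pig iron, x3 = kg of silicomanganese, x4 = kg of steel scrap.
Minimise 0.47x1 + 0.77x2 + 2.52x3 + 0.54x4 with:
  31.5x1 + 41.4x2 + 16.1x3 + 2.5x4 ≥ 86   (carbon)
  1x1 + 1x4 ≥ 1   (chromium)
  1x4 ≥ 1   (nickel)
  x1, x2, x3, x4 ≥ 0.
The cheapest feasible vertex uses only cast iron scrap, steel scrap; pig iron, silicomanganese are not used. Binding constraints: carbon and nickel.
So cast iron scrap = 2.651 kg, steel scrap = 1 kg.
Hence cost = 0.47·2.651 + 0.54·1 = €1.7860.

€1.79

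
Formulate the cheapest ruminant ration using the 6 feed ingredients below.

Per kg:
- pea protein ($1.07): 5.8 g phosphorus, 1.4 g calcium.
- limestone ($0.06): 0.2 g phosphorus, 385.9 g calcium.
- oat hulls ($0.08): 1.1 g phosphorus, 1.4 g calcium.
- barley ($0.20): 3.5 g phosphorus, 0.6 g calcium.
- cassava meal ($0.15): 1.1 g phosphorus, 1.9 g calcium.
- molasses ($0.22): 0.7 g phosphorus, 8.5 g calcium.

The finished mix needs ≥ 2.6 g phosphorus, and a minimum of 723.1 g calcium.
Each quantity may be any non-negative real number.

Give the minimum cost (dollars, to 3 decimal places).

$0.240

Let x1 = kg of pea protein, x2 = kg of limestone, x3 = kg of oat hulls, x4 = kg of barley, x5 = kg of cassava meal, x6 = kg of molasses.
Minimize 1.07x1 + 0.06x2 + 0.08x3 + 0.2x4 + 0.15x5 + 0.22x6 subject to:
  5.8x1 + 0.2x2 + 1.1x3 + 3.5x4 + 1.1x5 + 0.7x6 ≥ 2.6   (phosphorus)
  1.4x1 + 385.9x2 + 1.4x3 + 0.6x4 + 1.9x5 + 8.5x6 ≥ 723.1   (calcium)
  x1, x2, x3, x4, x5, x6 ≥ 0.
The minimum-cost mix takes nothing from pea protein, oat hulls, cassava meal, molasses — only limestone, barley. Binding constraints: phosphorus and calcium.
Optimal quantities: limestone = 1.873 kg, barley = 0.6358 kg.
Hence cost = 0.06·1.873 + 0.2·0.6358 = $0.23954.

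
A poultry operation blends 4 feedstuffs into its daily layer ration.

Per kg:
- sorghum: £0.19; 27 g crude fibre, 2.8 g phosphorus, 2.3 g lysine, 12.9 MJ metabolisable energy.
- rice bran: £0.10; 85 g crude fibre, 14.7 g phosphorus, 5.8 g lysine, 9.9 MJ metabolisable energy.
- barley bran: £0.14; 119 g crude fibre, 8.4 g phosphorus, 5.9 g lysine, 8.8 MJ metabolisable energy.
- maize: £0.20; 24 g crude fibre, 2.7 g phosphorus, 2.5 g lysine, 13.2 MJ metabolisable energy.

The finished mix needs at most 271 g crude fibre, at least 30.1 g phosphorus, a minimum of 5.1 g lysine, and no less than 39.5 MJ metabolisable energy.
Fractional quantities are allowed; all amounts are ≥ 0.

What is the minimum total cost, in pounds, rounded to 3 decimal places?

Let x1 = kg of sorghum, x2 = kg of rice bran, x3 = kg of barley bran, x4 = kg of maize.
Minimise 0.19x1 + 0.1x2 + 0.14x3 + 0.2x4 s.t.:
  27x1 + 85x2 + 119x3 + 24x4 ≤ 271   (crude fibre)
  2.8x1 + 14.7x2 + 8.4x3 + 2.7x4 ≥ 30.1   (phosphorus)
  2.3x1 + 5.8x2 + 5.9x3 + 2.5x4 ≥ 5.1   (lysine)
  12.9x1 + 9.9x2 + 8.8x3 + 13.2x4 ≥ 39.5   (metabolisable energy)
  x1, x2, x3, x4 ≥ 0.
The optimal basis is {sorghum, rice bran}; barley bran, maize drop out. There the crude fibre and metabolisable energy constraints are tight.
Optimal quantities: sorghum = 0.8136 kg, rice bran = 2.93 kg.
Hence cost = 0.19·0.8136 + 0.1·2.93 = £0.44758.

£0.448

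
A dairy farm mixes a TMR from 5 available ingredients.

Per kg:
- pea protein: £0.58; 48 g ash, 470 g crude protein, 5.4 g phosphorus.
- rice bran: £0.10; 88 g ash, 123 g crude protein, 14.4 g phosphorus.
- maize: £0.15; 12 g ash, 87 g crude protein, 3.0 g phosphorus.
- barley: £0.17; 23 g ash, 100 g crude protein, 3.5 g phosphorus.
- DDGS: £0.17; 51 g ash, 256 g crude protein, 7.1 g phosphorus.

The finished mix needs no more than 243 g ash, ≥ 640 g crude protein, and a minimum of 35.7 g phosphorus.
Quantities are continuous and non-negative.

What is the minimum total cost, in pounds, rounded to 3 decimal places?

£0.455

Treat it as an LP. Let x1 = kg of pea protein, x2 = kg of rice bran, x3 = kg of maize, x4 = kg of barley, x5 = kg of DDGS.
min 0.58x1 + 0.1x2 + 0.15x3 + 0.17x4 + 0.17x5 with:
  48x1 + 88x2 + 12x3 + 23x4 + 51x5 ≤ 243   (ash)
  470x1 + 123x2 + 87x3 + 100x4 + 256x5 ≥ 640   (crude protein)
  5.4x1 + 14.4x2 + 3x3 + 3.5x4 + 7.1x5 ≥ 35.7   (phosphorus)
  x1, x2, x3, x4, x5 ≥ 0.
The cheapest feasible vertex uses only rice bran, DDGS; pea protein, maize, barley are not used. There the crude protein and phosphorus constraints are tight.
So rice bran = 1.634 kg, DDGS = 1.715 kg.
Total cost: 0.1·1.634 + 0.17·1.715 = 0.45495.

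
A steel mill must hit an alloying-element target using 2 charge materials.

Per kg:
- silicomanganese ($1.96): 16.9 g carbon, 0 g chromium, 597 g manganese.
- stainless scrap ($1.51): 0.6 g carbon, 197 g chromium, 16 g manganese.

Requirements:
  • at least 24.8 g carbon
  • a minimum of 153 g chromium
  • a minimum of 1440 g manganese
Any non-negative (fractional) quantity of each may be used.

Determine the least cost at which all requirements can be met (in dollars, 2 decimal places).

$5.86

Let x1 = kg of silicomanganese, x2 = kg of stainless scrap.
min 1.96x1 + 1.51x2 s.t.:
  16.9x1 + 0.6x2 ≥ 24.8   (carbon)
  197x2 ≥ 153   (chromium)
  597x1 + 16x2 ≥ 1440   (manganese)
  x1, x2 ≥ 0.
Both inputs are positive at the optimum. There the chromium and manganese constraints are tight.
So silicomanganese = 2.391 kg, stainless scrap = 0.7766 kg.
Objective = 1.96·2.391 + 1.51·0.7766 = 5.8590.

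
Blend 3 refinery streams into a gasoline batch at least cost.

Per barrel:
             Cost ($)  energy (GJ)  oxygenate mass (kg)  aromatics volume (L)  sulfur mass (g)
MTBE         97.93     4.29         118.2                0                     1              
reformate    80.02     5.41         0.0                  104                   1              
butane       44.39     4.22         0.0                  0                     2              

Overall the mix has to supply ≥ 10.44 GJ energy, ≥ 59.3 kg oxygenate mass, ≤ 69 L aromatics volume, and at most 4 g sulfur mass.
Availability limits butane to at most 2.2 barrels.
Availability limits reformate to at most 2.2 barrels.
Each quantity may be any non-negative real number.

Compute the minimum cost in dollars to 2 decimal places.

Let x1 = barrels of MTBE, x2 = barrels of reformate, x3 = barrels of butane.
min 97.93x1 + 80.02x2 + 44.39x3 s.t.:
  4.29x1 + 5.41x2 + 4.22x3 ≥ 10.44   (energy)
  118.2x1 ≥ 59.3   (oxygenate mass)
  104x2 ≤ 69   (aromatics volume)
  1x1 + 1x2 + 2x3 ≤ 4   (sulfur mass)
  x3 ≤ 2.2
  x2 ≤ 2.2
  x1, x2, x3 ≥ 0.
All 3 inputs are positive at the optimum. The energy, oxygenate mass, sulfur mass requirements are met with equality.
Solving gives x1 = 0.5017, x2 = 0.2746, x3 = 1.612.
Objective = 97.93·0.5017 + 80.02·0.2746 + 44.39·1.612 = 142.6617.

$142.66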